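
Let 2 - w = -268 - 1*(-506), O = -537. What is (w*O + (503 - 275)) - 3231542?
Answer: -3104582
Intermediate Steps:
w = -236 (w = 2 - (-268 - 1*(-506)) = 2 - (-268 + 506) = 2 - 1*238 = 2 - 238 = -236)
(w*O + (503 - 275)) - 3231542 = (-236*(-537) + (503 - 275)) - 3231542 = (126732 + 228) - 3231542 = 126960 - 3231542 = -3104582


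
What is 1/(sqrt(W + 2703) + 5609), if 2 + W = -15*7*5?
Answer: 5609/31458705 - 8*sqrt(34)/31458705 ≈ 0.00017681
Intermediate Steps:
W = -527 (W = -2 - 15*7*5 = -2 - 105*5 = -2 - 525 = -527)
1/(sqrt(W + 2703) + 5609) = 1/(sqrt(-527 + 2703) + 5609) = 1/(sqrt(2176) + 5609) = 1/(8*sqrt(34) + 5609) = 1/(5609 + 8*sqrt(34))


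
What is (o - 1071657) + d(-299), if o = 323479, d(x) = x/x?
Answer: -748177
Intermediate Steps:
d(x) = 1
(o - 1071657) + d(-299) = (323479 - 1071657) + 1 = -748178 + 1 = -748177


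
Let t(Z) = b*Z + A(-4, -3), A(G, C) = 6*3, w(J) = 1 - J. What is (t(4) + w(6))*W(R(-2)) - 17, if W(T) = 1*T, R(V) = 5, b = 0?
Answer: 48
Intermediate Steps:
A(G, C) = 18
W(T) = T
t(Z) = 18 (t(Z) = 0*Z + 18 = 0 + 18 = 18)
(t(4) + w(6))*W(R(-2)) - 17 = (18 + (1 - 1*6))*5 - 17 = (18 + (1 - 6))*5 - 17 = (18 - 5)*5 - 17 = 13*5 - 17 = 65 - 17 = 48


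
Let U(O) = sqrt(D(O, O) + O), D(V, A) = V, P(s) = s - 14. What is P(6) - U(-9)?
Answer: -8 - 3*I*sqrt(2) ≈ -8.0 - 4.2426*I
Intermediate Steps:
P(s) = -14 + s
U(O) = sqrt(2)*sqrt(O) (U(O) = sqrt(O + O) = sqrt(2*O) = sqrt(2)*sqrt(O))
P(6) - U(-9) = (-14 + 6) - sqrt(2)*sqrt(-9) = -8 - sqrt(2)*3*I = -8 - 3*I*sqrt(2)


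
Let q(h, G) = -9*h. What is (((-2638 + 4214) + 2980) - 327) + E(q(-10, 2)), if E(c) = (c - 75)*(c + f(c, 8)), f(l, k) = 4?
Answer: 5639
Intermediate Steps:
E(c) = (-75 + c)*(4 + c) (E(c) = (c - 75)*(c + 4) = (-75 + c)*(4 + c))
(((-2638 + 4214) + 2980) - 327) + E(q(-10, 2)) = (((-2638 + 4214) + 2980) - 327) + (-300 + (-9*(-10))**2 - (-639)*(-10)) = ((1576 + 2980) - 327) + (-300 + 90**2 - 71*90) = (4556 - 327) + (-300 + 8100 - 6390) = 4229 + 1410 = 5639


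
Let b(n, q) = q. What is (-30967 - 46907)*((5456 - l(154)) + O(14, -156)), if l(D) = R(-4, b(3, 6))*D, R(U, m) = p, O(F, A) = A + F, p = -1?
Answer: -425815032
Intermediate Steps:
R(U, m) = -1
l(D) = -D
(-30967 - 46907)*((5456 - l(154)) + O(14, -156)) = (-30967 - 46907)*((5456 - (-1)*154) + (-156 + 14)) = -77874*((5456 - 1*(-154)) - 142) = -77874*((5456 + 154) - 142) = -77874*(5610 - 142) = -77874*5468 = -425815032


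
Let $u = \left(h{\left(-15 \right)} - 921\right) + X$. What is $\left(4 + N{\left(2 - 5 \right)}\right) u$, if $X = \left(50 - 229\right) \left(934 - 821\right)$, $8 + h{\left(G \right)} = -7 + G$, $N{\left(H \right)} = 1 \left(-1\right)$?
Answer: $-63534$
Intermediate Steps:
$N{\left(H \right)} = -1$
$h{\left(G \right)} = -15 + G$ ($h{\left(G \right)} = -8 + \left(-7 + G\right) = -15 + G$)
$X = -20227$ ($X = \left(-179\right) 113 = -20227$)
$u = -21178$ ($u = \left(\left(-15 - 15\right) - 921\right) - 20227 = \left(-30 - 921\right) - 20227 = -951 - 20227 = -21178$)
$\left(4 + N{\left(2 - 5 \right)}\right) u = \left(4 - 1\right) \left(-21178\right) = 3 \left(-21178\right) = -63534$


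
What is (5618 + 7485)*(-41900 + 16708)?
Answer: -330090776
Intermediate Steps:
(5618 + 7485)*(-41900 + 16708) = 13103*(-25192) = -330090776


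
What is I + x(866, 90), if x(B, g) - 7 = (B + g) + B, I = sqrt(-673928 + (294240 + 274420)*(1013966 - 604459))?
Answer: 1829 + 2*sqrt(58217394173) ≈ 4.8439e+5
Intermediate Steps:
I = 2*sqrt(58217394173) (I = sqrt(-673928 + 568660*409507) = sqrt(-673928 + 232870250620) = sqrt(232869576692) = 2*sqrt(58217394173) ≈ 4.8257e+5)
x(B, g) = 7 + g + 2*B (x(B, g) = 7 + ((B + g) + B) = 7 + (g + 2*B) = 7 + g + 2*B)
I + x(866, 90) = 2*sqrt(58217394173) + (7 + 90 + 2*866) = 2*sqrt(58217394173) + (7 + 90 + 1732) = 2*sqrt(58217394173) + 1829 = 1829 + 2*sqrt(58217394173)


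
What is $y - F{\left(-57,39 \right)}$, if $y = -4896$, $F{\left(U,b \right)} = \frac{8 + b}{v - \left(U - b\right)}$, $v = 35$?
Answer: $- \frac{641423}{131} \approx -4896.4$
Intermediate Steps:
$F{\left(U,b \right)} = \frac{8 + b}{35 + b - U}$ ($F{\left(U,b \right)} = \frac{8 + b}{35 - \left(U - b\right)} = \frac{8 + b}{35 + b - U}$)
$y - F{\left(-57,39 \right)} = -4896 - \frac{8 + 39}{35 + 39 - -57} = -4896 - \frac{1}{35 + 39 + 57} \cdot 47 = -4896 - \frac{1}{131} \cdot 47 = -4896 - \frac{47}{131} = - \frac{641423}{131}$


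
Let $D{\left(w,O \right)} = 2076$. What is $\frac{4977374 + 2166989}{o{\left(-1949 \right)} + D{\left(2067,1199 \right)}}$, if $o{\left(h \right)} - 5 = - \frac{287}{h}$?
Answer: $\frac{13924363487}{4056156} \approx 3432.9$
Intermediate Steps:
$o{\left(h \right)} = 5 - \frac{287}{h}$
$\frac{4977374 + 2166989}{o{\left(-1949 \right)} + D{\left(2067,1199 \right)}} = \frac{4977374 + 2166989}{\left(5 - \frac{287}{-1949}\right) + 2076} = \frac{7144363}{\left(5 - - \frac{287}{1949}\right) + 2076} = \frac{7144363}{\left(5 + \frac{287}{1949}\right) + 2076} = \frac{7144363}{\frac{10032}{1949} + 2076} = \frac{7144363}{\frac{4056156}{1949}} = 7144363 \cdot \frac{1949}{4056156} = \frac{13924363487}{4056156}$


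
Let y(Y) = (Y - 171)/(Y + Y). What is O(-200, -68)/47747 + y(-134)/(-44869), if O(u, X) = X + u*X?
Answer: 162706275709/574152518324 ≈ 0.28339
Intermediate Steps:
y(Y) = (-171 + Y)/(2*Y) (y(Y) = (-171 + Y)/((2*Y)) = (-171 + Y)*(1/(2*Y)) = (-171 + Y)/(2*Y))
O(u, X) = X + X*u
O(-200, -68)/47747 + y(-134)/(-44869) = -68*(1 - 200)/47747 + ((½)*(-171 - 134)/(-134))/(-44869) = -68*(-199)*(1/47747) + ((½)*(-1/134)*(-305))*(-1/44869) = 13532*(1/47747) + (305/268)*(-1/44869) = 13532/47747 - 305/12024892 = 162706275709/574152518324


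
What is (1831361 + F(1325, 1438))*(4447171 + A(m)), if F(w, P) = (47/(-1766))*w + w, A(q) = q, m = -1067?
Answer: 7194821545805452/883 ≈ 8.1482e+12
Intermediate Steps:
F(w, P) = 1719*w/1766 (F(w, P) = (47*(-1/1766))*w + w = -47*w/1766 + w = 1719*w/1766)
(1831361 + F(1325, 1438))*(4447171 + A(m)) = (1831361 + (1719/1766)*1325)*(4447171 - 1067) = (1831361 + 2277675/1766)*4446104 = (3236461201/1766)*4446104 = 7194821545805452/883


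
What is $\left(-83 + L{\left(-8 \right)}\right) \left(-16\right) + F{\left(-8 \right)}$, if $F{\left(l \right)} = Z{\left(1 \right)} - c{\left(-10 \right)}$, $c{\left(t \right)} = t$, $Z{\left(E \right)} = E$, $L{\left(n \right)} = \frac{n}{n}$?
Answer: $1323$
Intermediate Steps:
$L{\left(n \right)} = 1$
$F{\left(l \right)} = 11$ ($F{\left(l \right)} = 1 - -10 = 1 + 10 = 11$)
$\left(-83 + L{\left(-8 \right)}\right) \left(-16\right) + F{\left(-8 \right)} = \left(-83 + 1\right) \left(-16\right) + 11 = \left(-82\right) \left(-16\right) + 11 = 1312 + 11 = 1323$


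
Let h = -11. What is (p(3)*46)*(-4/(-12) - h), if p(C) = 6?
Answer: 3128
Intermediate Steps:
(p(3)*46)*(-4/(-12) - h) = (6*46)*(-4/(-12) - 1*(-11)) = 276*(-4*(-1/12) + 11) = 276*(1/3 + 11) = 276*(34/3) = 3128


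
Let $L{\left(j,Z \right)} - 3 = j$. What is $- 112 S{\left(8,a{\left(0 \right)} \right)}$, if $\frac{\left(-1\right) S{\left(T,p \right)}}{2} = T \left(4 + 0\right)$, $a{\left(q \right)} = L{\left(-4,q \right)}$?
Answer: $7168$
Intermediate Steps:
$L{\left(j,Z \right)} = 3 + j$
$a{\left(q \right)} = -1$ ($a{\left(q \right)} = 3 - 4 = -1$)
$S{\left(T,p \right)} = - 8 T$ ($S{\left(T,p \right)} = - 2 T \left(4 + 0\right) = - 2 T 4 = - 2 \cdot 4 T = - 8 T$)
$- 112 S{\left(8,a{\left(0 \right)} \right)} = - 112 \left(\left(-8\right) 8\right) = \left(-112\right) \left(-64\right) = 7168$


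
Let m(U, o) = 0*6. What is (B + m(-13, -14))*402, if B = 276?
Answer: 110952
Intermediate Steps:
m(U, o) = 0
(B + m(-13, -14))*402 = (276 + 0)*402 = 276*402 = 110952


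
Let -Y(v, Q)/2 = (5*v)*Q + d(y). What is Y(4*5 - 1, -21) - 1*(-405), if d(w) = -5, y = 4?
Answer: 4405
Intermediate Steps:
Y(v, Q) = 10 - 10*Q*v (Y(v, Q) = -2*((5*v)*Q - 5) = -2*(5*Q*v - 5) = -2*(-5 + 5*Q*v) = 10 - 10*Q*v)
Y(4*5 - 1, -21) - 1*(-405) = (10 - 10*(-21)*(4*5 - 1)) - 1*(-405) = (10 - 10*(-21)*(20 - 1)) + 405 = (10 - 10*(-21)*19) + 405 = (10 + 3990) + 405 = 4000 + 405 = 4405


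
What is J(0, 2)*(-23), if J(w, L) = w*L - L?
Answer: 46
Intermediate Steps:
J(w, L) = -L + L*w (J(w, L) = L*w - L = -L + L*w)
J(0, 2)*(-23) = (2*(-1 + 0))*(-23) = (2*(-1))*(-23) = -2*(-23) = 46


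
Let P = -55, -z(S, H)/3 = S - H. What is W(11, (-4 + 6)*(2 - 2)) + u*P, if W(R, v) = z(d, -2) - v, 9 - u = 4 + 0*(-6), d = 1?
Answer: -284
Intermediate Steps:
z(S, H) = -3*S + 3*H (z(S, H) = -3*(S - H) = -3*S + 3*H)
u = 5 (u = 9 - (4 + 0*(-6)) = 9 - (4 + 0) = 9 - 1*4 = 9 - 4 = 5)
W(R, v) = -9 - v (W(R, v) = (-3*1 + 3*(-2)) - v = (-3 - 6) - v = -9 - v)
W(11, (-4 + 6)*(2 - 2)) + u*P = (-9 - (-4 + 6)*(2 - 2)) + 5*(-55) = (-9 - 2*0) - 275 = (-9 - 1*0) - 275 = (-9 + 0) - 275 = -9 - 275 = -284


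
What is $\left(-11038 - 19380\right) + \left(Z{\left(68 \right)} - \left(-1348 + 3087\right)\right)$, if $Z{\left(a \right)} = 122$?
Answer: $-32035$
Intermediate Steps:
$\left(-11038 - 19380\right) + \left(Z{\left(68 \right)} - \left(-1348 + 3087\right)\right) = \left(-11038 - 19380\right) + \left(122 - \left(-1348 + 3087\right)\right) = -30418 + \left(122 - 1739\right) = -30418 - 1617 = -32035$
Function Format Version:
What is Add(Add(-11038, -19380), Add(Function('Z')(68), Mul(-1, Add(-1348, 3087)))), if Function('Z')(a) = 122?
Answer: -32035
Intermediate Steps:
Add(Add(-11038, -19380), Add(Function('Z')(68), Mul(-1, Add(-1348, 3087)))) = Add(Add(-11038, -19380), Add(122, Mul(-1, Add(-1348, 3087)))) = Add(-30418, Add(122, Mul(-1, 1739))) = Add(-30418, Add(122, -1739)) = Add(-30418, -1617) = -32035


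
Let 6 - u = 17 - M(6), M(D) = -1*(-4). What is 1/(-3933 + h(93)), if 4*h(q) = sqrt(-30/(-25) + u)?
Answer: -314640/1237479149 - 4*I*sqrt(145)/1237479149 ≈ -0.00025426 - 3.8923e-8*I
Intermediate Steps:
M(D) = 4
u = -7 (u = 6 - (17 - 1*4) = 6 - (17 - 4) = 6 - 1*13 = 6 - 13 = -7)
h(q) = I*sqrt(145)/20 (h(q) = sqrt(-30/(-25) - 7)/4 = sqrt(-30*(-1/25) - 7)/4 = sqrt(6/5 - 7)/4 = sqrt(-29/5)/4 = (I*sqrt(145)/5)/4 = I*sqrt(145)/20)
1/(-3933 + h(93)) = 1/(-3933 + I*sqrt(145)/20)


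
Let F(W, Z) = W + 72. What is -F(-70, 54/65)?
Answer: -2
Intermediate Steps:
F(W, Z) = 72 + W
-F(-70, 54/65) = -(72 - 70) = -1*2 = -2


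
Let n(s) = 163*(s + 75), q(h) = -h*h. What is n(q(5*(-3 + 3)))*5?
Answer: 61125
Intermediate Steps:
q(h) = -h**2
n(s) = 12225 + 163*s (n(s) = 163*(75 + s) = 12225 + 163*s)
n(q(5*(-3 + 3)))*5 = (12225 + 163*(-(5*(-3 + 3))**2))*5 = (12225 + 163*(-(5*0)**2))*5 = (12225 + 163*(-1*0**2))*5 = (12225 + 163*(-1*0))*5 = (12225 + 163*0)*5 = (12225 + 0)*5 = 12225*5 = 61125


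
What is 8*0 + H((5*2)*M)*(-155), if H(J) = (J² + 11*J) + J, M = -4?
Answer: -173600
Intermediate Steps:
H(J) = J² + 12*J
8*0 + H((5*2)*M)*(-155) = 8*0 + (((5*2)*(-4))*(12 + (5*2)*(-4)))*(-155) = 0 + ((10*(-4))*(12 + 10*(-4)))*(-155) = 0 - 40*(12 - 40)*(-155) = 0 - 40*(-28)*(-155) = 0 + 1120*(-155) = 0 - 173600 = -173600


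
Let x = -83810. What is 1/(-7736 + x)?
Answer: -1/91546 ≈ -1.0923e-5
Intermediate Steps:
1/(-7736 + x) = 1/(-7736 - 83810) = 1/(-91546) = -1/91546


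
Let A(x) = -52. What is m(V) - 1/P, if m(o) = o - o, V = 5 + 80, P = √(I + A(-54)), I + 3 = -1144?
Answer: I*√1199/1199 ≈ 0.02888*I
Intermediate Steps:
I = -1147 (I = -3 - 1144 = -1147)
P = I*√1199 (P = √(-1147 - 52) = √(-1199) = I*√1199 ≈ 34.627*I)
V = 85
m(o) = 0
m(V) - 1/P = 0 - 1/(I*√1199) = 0 - (-1)*I*√1199/1199 = 0 + I*√1199/1199 = I*√1199/1199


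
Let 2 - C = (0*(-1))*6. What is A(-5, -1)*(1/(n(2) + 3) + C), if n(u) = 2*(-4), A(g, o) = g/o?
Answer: 9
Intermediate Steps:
n(u) = -8
C = 2 (C = 2 - 0*(-1)*6 = 2 - 0*6 = 2 - 1*0 = 2 + 0 = 2)
A(-5, -1)*(1/(n(2) + 3) + C) = (-5/(-1))*(1/(-8 + 3) + 2) = (-5*(-1))*(1/(-5) + 2) = 5*(-⅕ + 2) = 5*(9/5) = 9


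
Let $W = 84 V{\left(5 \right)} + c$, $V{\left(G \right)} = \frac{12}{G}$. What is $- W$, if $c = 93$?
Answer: $- \frac{1473}{5} \approx -294.6$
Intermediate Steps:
$W = \frac{1473}{5}$ ($W = 84 \cdot \frac{12}{5} + 93 = \frac{1008}{5} + 93 = \frac{1473}{5} \approx 294.6$)
$- W = \left(-1\right) \frac{1473}{5} = - \frac{1473}{5}$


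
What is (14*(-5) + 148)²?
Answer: 6084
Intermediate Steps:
(14*(-5) + 148)² = (-70 + 148)² = 78² = 6084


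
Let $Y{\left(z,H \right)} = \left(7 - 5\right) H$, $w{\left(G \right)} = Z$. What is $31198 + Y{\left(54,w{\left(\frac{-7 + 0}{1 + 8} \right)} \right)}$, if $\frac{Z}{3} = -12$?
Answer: $31126$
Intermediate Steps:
$Z = -36$ ($Z = 3 \left(-12\right) = -36$)
$w{\left(G \right)} = -36$
$Y{\left(z,H \right)} = 2 H$
$31198 + Y{\left(54,w{\left(\frac{-7 + 0}{1 + 8} \right)} \right)} = 31198 + 2 \left(-36\right) = 31198 - 72 = 31126$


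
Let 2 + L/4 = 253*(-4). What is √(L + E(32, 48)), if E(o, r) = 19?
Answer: I*√4037 ≈ 63.537*I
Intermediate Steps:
L = -4056 (L = -8 + 4*(253*(-4)) = -8 + 4*(-1012) = -8 - 4048 = -4056)
√(L + E(32, 48)) = √(-4056 + 19) = √(-4037) = I*√4037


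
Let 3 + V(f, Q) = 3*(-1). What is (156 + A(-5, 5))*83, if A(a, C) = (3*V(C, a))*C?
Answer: 5478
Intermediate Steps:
V(f, Q) = -6 (V(f, Q) = -3 + 3*(-1) = -3 - 3 = -6)
A(a, C) = -18*C (A(a, C) = (3*(-6))*C = -18*C)
(156 + A(-5, 5))*83 = (156 - 18*5)*83 = (156 - 90)*83 = 66*83 = 5478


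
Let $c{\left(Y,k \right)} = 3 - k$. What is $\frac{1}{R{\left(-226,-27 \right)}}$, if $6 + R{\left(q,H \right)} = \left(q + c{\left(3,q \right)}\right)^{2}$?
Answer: $\frac{1}{3} \approx 0.33333$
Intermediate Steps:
$R{\left(q,H \right)} = 3$ ($R{\left(q,H \right)} = -6 + \left(q - \left(-3 + q\right)\right)^{2} = -6 + 3^{2} = -6 + 9 = 3$)
$\frac{1}{R{\left(-226,-27 \right)}} = \frac{1}{3}$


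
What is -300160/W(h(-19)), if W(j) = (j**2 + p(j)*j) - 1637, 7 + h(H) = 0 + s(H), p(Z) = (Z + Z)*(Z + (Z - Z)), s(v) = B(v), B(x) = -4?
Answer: 150080/2089 ≈ 71.843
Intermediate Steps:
s(v) = -4
p(Z) = 2*Z**2 (p(Z) = (2*Z)*(Z + 0) = (2*Z)*Z = 2*Z**2)
h(H) = -11 (h(H) = -7 + (0 - 4) = -7 - 4 = -11)
W(j) = -1637 + j**2 + 2*j**3 (W(j) = (j**2 + (2*j**2)*j) - 1637 = (j**2 + 2*j**3) - 1637 = -1637 + j**2 + 2*j**3)
-300160/W(h(-19)) = -300160/(-1637 + (-11)**2 + 2*(-11)**3) = -300160/(-1637 + 121 + 2*(-1331)) = -300160/(-1637 + 121 - 2662) = -300160/(-4178) = -300160*(-1/4178) = 150080/2089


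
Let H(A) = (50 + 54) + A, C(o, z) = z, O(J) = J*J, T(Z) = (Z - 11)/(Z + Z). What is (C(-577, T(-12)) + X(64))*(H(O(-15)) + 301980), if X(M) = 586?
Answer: 4258626883/24 ≈ 1.7744e+8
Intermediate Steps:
T(Z) = (-11 + Z)/(2*Z) (T(Z) = (-11 + Z)/((2*Z)) = (-11 + Z)*(1/(2*Z)) = (-11 + Z)/(2*Z))
O(J) = J²
H(A) = 104 + A
(C(-577, T(-12)) + X(64))*(H(O(-15)) + 301980) = ((½)*(-11 - 12)/(-12) + 586)*((104 + (-15)²) + 301980) = ((½)*(-1/12)*(-23) + 586)*((104 + 225) + 301980) = (23/24 + 586)*(329 + 301980) = (14087/24)*302309 = 4258626883/24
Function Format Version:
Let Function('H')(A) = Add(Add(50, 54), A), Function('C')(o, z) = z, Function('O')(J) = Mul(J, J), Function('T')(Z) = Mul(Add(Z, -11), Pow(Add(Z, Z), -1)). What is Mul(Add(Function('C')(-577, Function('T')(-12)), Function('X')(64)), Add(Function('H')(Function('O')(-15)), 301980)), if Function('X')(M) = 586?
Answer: Rational(4258626883, 24) ≈ 1.7744e+8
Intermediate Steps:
Function('T')(Z) = Mul(Rational(1, 2), Pow(Z, -1), Add(-11, Z)) (Function('T')(Z) = Mul(Add(-11, Z), Pow(Mul(2, Z), -1)) = Mul(Add(-11, Z), Mul(Rational(1, 2), Pow(Z, -1))) = Mul(Rational(1, 2), Pow(Z, -1), Add(-11, Z)))
Function('O')(J) = Pow(J, 2)
Function('H')(A) = Add(104, A)
Mul(Add(Function('C')(-577, Function('T')(-12)), Function('X')(64)), Add(Function('H')(Function('O')(-15)), 301980)) = Mul(Add(Mul(Rational(1, 2), Pow(-12, -1), Add(-11, -12)), 586), Add(Add(104, Pow(-15, 2)), 301980)) = Mul(Add(Mul(Rational(1, 2), Rational(-1, 12), -23), 586), Add(Add(104, 225), 301980)) = Mul(Add(Rational(23, 24), 586), Add(329, 301980)) = Mul(Rational(14087, 24), 302309) = Rational(4258626883, 24)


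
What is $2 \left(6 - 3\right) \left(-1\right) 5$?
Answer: $-30$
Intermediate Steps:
$2 \left(6 - 3\right) \left(-1\right) 5 = 2 \cdot 3 \left(-1\right) 5 = 2 \left(-3\right) 5 = \left(-6\right) 5 = -30$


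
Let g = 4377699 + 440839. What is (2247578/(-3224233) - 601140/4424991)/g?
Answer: -1980621307903/11457842503989727969 ≈ -1.7286e-7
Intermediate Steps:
g = 4818538
(2247578/(-3224233) - 601140/4424991)/g = (2247578/(-3224233) - 601140/4424991)/4818538 = (2247578*(-1/3224233) - 601140*1/4424991)*(1/4818538) = (-2247578/3224233 - 200380/1474997)*(1/4818538) = -3961242615806/4755734002301*1/4818538 = -1980621307903/11457842503989727969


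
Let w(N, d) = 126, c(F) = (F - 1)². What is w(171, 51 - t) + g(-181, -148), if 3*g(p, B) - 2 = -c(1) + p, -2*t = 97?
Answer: 199/3 ≈ 66.333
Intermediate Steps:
t = -97/2 (t = -½*97 = -97/2 ≈ -48.500)
c(F) = (-1 + F)²
g(p, B) = ⅔ + p/3 (g(p, B) = ⅔ + (-(-1 + 1)² + p)/3 = ⅔ + (-1*0² + p)/3 = ⅔ + (-1*0 + p)/3 = ⅔ + (0 + p)/3 = ⅔ + p/3)
w(171, 51 - t) + g(-181, -148) = 126 + (⅔ + (⅓)*(-181)) = 126 + (⅔ - 181/3) = 126 - 179/3 = 199/3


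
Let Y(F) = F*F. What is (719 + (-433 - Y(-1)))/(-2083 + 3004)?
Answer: 95/307 ≈ 0.30945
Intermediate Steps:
Y(F) = F²
(719 + (-433 - Y(-1)))/(-2083 + 3004) = (719 + (-433 - 1*(-1)²))/(-2083 + 3004) = (719 + (-433 - 1*1))/921 = (719 + (-433 - 1))*(1/921) = (719 - 434)*(1/921) = 285*(1/921) = 95/307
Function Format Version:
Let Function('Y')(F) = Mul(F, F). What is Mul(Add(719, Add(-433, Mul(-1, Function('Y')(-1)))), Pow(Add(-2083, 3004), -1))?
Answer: Rational(95, 307) ≈ 0.30945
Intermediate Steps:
Function('Y')(F) = Pow(F, 2)
Mul(Add(719, Add(-433, Mul(-1, Function('Y')(-1)))), Pow(Add(-2083, 3004), -1)) = Mul(Add(719, Add(-433, Mul(-1, Pow(-1, 2)))), Pow(Add(-2083, 3004), -1)) = Mul(Add(719, Add(-433, Mul(-1, 1))), Pow(921, -1)) = Mul(Add(719, Add(-433, -1)), Rational(1, 921)) = Mul(Add(719, -434), Rational(1, 921)) = Mul(285, Rational(1, 921)) = Rational(95, 307)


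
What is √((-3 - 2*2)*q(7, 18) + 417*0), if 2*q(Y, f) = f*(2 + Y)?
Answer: 9*I*√7 ≈ 23.812*I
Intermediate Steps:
q(Y, f) = f*(2 + Y)/2 (q(Y, f) = (f*(2 + Y))/2 = f*(2 + Y)/2)
√((-3 - 2*2)*q(7, 18) + 417*0) = √((-3 - 2*2)*((½)*18*(2 + 7)) + 417*0) = √((-3 - 4)*((½)*18*9) + 0) = √(-7*81 + 0) = √(-567 + 0) = √(-567) = 9*I*√7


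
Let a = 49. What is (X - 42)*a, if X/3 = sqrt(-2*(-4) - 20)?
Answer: -2058 + 294*I*sqrt(3) ≈ -2058.0 + 509.22*I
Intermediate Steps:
X = 6*I*sqrt(3) (X = 3*sqrt(-2*(-4) - 20) = 3*sqrt(8 - 20) = 3*sqrt(-12) = 3*(2*I*sqrt(3)) = 6*I*sqrt(3) ≈ 10.392*I)
(X - 42)*a = (6*I*sqrt(3) - 42)*49 = (-42 + 6*I*sqrt(3))*49 = -2058 + 294*I*sqrt(3)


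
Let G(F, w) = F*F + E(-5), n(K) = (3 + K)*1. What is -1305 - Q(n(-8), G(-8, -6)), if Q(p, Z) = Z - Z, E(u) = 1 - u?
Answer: -1305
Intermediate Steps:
n(K) = 3 + K
G(F, w) = 6 + F² (G(F, w) = F*F + (1 - 1*(-5)) = F² + (1 + 5) = F² + 6 = 6 + F²)
Q(p, Z) = 0
-1305 - Q(n(-8), G(-8, -6)) = -1305 - 1*0 = -1305 + 0 = -1305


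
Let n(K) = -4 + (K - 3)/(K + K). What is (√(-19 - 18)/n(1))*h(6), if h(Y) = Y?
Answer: -6*I*√37/5 ≈ -7.2993*I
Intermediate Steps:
n(K) = -4 + (-3 + K)/(2*K) (n(K) = -4 + (-3 + K)/((2*K)) = -4 + (-3 + K)*(1/(2*K)) = -4 + (-3 + K)/(2*K))
(√(-19 - 18)/n(1))*h(6) = (√(-19 - 18)/(((½)*(-3 - 7*1)/1)))*6 = (√(-37)/(((½)*1*(-3 - 7))))*6 = ((I*√37)/(((½)*1*(-10))))*6 = ((I*√37)/(-5))*6 = ((I*√37)*(-⅕))*6 = -I*√37/5*6 = -6*I*√37/5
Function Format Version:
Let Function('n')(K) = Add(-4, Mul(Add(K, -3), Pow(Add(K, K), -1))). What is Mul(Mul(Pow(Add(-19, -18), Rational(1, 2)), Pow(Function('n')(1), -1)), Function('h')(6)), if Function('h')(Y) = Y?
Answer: Mul(Rational(-6, 5), I, Pow(37, Rational(1, 2))) ≈ Mul(-7.2993, I)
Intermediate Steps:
Function('n')(K) = Add(-4, Mul(Rational(1, 2), Pow(K, -1), Add(-3, K))) (Function('n')(K) = Add(-4, Mul(Add(-3, K), Pow(Mul(2, K), -1))) = Add(-4, Mul(Add(-3, K), Mul(Rational(1, 2), Pow(K, -1)))) = Add(-4, Mul(Rational(1, 2), Pow(K, -1), Add(-3, K))))
Mul(Mul(Pow(Add(-19, -18), Rational(1, 2)), Pow(Function('n')(1), -1)), Function('h')(6)) = Mul(Mul(Pow(Add(-19, -18), Rational(1, 2)), Pow(Mul(Rational(1, 2), Pow(1, -1), Add(-3, Mul(-7, 1))), -1)), 6) = Mul(Mul(Pow(-37, Rational(1, 2)), Pow(Mul(Rational(1, 2), 1, Add(-3, -7)), -1)), 6) = Mul(Mul(Mul(I, Pow(37, Rational(1, 2))), Pow(Mul(Rational(1, 2), 1, -10), -1)), 6) = Mul(Mul(Mul(I, Pow(37, Rational(1, 2))), Pow(-5, -1)), 6) = Mul(Mul(Mul(I, Pow(37, Rational(1, 2))), Rational(-1, 5)), 6) = Mul(Mul(Rational(-1, 5), I, Pow(37, Rational(1, 2))), 6) = Mul(Rational(-6, 5), I, Pow(37, Rational(1, 2)))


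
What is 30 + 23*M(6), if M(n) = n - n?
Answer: 30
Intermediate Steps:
M(n) = 0
30 + 23*M(6) = 30 + 23*0 = 30 + 0 = 30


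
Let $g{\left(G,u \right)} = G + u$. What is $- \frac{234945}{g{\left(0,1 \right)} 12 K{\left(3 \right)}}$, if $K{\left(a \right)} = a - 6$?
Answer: $\frac{26105}{4} \approx 6526.3$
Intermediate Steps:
$K{\left(a \right)} = -6 + a$
$- \frac{234945}{g{\left(0,1 \right)} 12 K{\left(3 \right)}} = - \frac{234945}{\left(0 + 1\right) 12 \left(-6 + 3\right)} = - \frac{234945}{1 \cdot 12 \left(-3\right)} = - \frac{234945}{12 \left(-3\right)} = - \frac{234945}{-36} = \left(-234945\right) \left(- \frac{1}{36}\right) = \frac{26105}{4}$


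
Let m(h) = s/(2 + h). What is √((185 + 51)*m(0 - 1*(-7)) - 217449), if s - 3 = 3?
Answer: 25*I*√3129/3 ≈ 466.15*I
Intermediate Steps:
s = 6 (s = 3 + 3 = 6)
m(h) = 6/(2 + h)
√((185 + 51)*m(0 - 1*(-7)) - 217449) = √((185 + 51)*(6/(2 + (0 - 1*(-7)))) - 217449) = √(236*(6/(2 + (0 + 7))) - 217449) = √(236*(6/(2 + 7)) - 217449) = √(236*(6/9) - 217449) = √(236*(6*(⅑)) - 217449) = √(236*(⅔) - 217449) = √(472/3 - 217449) = √(-651875/3) = 25*I*√3129/3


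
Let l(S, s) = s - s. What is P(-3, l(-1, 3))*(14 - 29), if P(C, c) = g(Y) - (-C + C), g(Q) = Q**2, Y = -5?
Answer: -375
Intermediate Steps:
l(S, s) = 0
P(C, c) = 25 (P(C, c) = (-5)**2 - (-C + C) = 25 - 1*0 = 25 + 0 = 25)
P(-3, l(-1, 3))*(14 - 29) = 25*(14 - 29) = 25*(-15) = -375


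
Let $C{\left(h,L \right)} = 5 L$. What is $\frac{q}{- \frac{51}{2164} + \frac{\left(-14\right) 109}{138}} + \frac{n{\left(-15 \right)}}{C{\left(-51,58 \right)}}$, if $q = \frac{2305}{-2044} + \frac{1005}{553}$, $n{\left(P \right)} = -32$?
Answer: $- \frac{1671531591829}{9685507901755} \approx -0.17258$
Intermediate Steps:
$q = \frac{111365}{161476}$ ($q = 2305 \left(- \frac{1}{2044}\right) + 1005 \cdot \frac{1}{553} = - \frac{2305}{2044} + \frac{1005}{553} = \frac{111365}{161476} \approx 0.68967$)
$\frac{q}{- \frac{51}{2164} + \frac{\left(-14\right) 109}{138}} + \frac{n{\left(-15 \right)}}{C{\left(-51,58 \right)}} = \frac{111365}{161476 \left(- \frac{51}{2164} + \frac{\left(-14\right) 109}{138}\right)} - \frac{32}{5 \cdot 58} = \frac{111365}{161476 \left(\left(-51\right) \frac{1}{2164} - \frac{763}{69}\right)} - \frac{32}{290} = \frac{111365}{161476 \left(- \frac{51}{2164} - \frac{763}{69}\right)} - \frac{16}{145} = \frac{111365}{161476 \left(- \frac{1654651}{149316}\right)} - \frac{16}{145} = \frac{111365}{161476} \left(- \frac{149316}{1654651}\right) - \frac{16}{145} = - \frac{4157144085}{66796606219} - \frac{16}{145} = - \frac{1671531591829}{9685507901755}$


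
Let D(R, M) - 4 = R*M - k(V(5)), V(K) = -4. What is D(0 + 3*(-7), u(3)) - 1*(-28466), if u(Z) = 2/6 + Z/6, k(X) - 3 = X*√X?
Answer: 56899/2 + 8*I ≈ 28450.0 + 8.0*I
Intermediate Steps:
k(X) = 3 + X^(3/2) (k(X) = 3 + X*√X = 3 + X^(3/2))
u(Z) = ⅓ + Z/6 (u(Z) = 2*(⅙) + Z*(⅙) = ⅓ + Z/6)
D(R, M) = 1 + 8*I + M*R (D(R, M) = 4 + (R*M - (3 + (-4)^(3/2))) = 4 + (M*R - (3 - 8*I)) = 4 + (M*R + (-3 + 8*I)) = 4 + (-3 + 8*I + M*R) = 1 + 8*I + M*R)
D(0 + 3*(-7), u(3)) - 1*(-28466) = (1 + 8*I + (⅓ + (⅙)*3)*(0 + 3*(-7))) - 1*(-28466) = (1 + 8*I + (⅓ + ½)*(0 - 21)) + 28466 = (1 + 8*I + (⅚)*(-21)) + 28466 = (1 + 8*I - 35/2) + 28466 = (-33/2 + 8*I) + 28466 = 56899/2 + 8*I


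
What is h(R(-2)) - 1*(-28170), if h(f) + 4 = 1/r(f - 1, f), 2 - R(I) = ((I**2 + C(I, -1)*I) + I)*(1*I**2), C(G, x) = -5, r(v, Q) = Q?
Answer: 1295635/46 ≈ 28166.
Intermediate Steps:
R(I) = 2 - I**2*(I**2 - 4*I) (R(I) = 2 - ((I**2 - 5*I) + I)*1*I**2 = 2 - (I**2 - 4*I)*I**2 = 2 - I**2*(I**2 - 4*I))
h(f) = -4 + 1/f
h(R(-2)) - 1*(-28170) = (-4 + 1/(2 - 1*(-2)**4 + 4*(-2)**3)) - 1*(-28170) = (-4 + 1/(2 - 1*16 + 4*(-8))) + 28170 = (-4 + 1/(2 - 16 - 32)) + 28170 = (-4 + 1/(-46)) + 28170 = (-4 - 1/46) + 28170 = -185/46 + 28170 = 1295635/46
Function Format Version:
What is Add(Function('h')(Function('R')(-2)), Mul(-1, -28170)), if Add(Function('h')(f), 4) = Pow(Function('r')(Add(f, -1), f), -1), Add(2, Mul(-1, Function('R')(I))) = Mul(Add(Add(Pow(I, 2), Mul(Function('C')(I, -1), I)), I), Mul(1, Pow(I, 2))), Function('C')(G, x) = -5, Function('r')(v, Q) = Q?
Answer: Rational(1295635, 46) ≈ 28166.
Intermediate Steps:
Function('R')(I) = Add(2, Mul(-1, Pow(I, 2), Add(Pow(I, 2), Mul(-4, I)))) (Function('R')(I) = Add(2, Mul(-1, Mul(Add(Add(Pow(I, 2), Mul(-5, I)), I), Mul(1, Pow(I, 2))))) = Add(2, Mul(-1, Mul(Add(Pow(I, 2), Mul(-4, I)), Pow(I, 2)))) = Add(2, Mul(-1, Mul(Pow(I, 2), Add(Pow(I, 2), Mul(-4, I))))) = Add(2, Mul(-1, Pow(I, 2), Add(Pow(I, 2), Mul(-4, I)))))
Function('h')(f) = Add(-4, Pow(f, -1))
Add(Function('h')(Function('R')(-2)), Mul(-1, -28170)) = Add(Add(-4, Pow(Add(2, Mul(-1, Pow(-2, 4)), Mul(4, Pow(-2, 3))), -1)), Mul(-1, -28170)) = Add(Add(-4, Pow(Add(2, Mul(-1, 16), Mul(4, -8)), -1)), 28170) = Add(Add(-4, Pow(Add(2, -16, -32), -1)), 28170) = Add(Add(-4, Pow(-46, -1)), 28170) = Add(Add(-4, Rational(-1, 46)), 28170) = Add(Rational(-185, 46), 28170) = Rational(1295635, 46)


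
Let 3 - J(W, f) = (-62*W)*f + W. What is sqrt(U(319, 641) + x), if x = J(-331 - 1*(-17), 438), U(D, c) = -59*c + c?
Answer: I*sqrt(8563845) ≈ 2926.4*I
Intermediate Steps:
U(D, c) = -58*c
J(W, f) = 3 - W + 62*W*f (J(W, f) = 3 - ((-62*W)*f + W) = 3 - (-62*W*f + W) = 3 - (W - 62*W*f) = 3 + (-W + 62*W*f) = 3 - W + 62*W*f)
x = -8526667 (x = 3 - (-331 - 1*(-17)) + 62*(-331 - 1*(-17))*438 = 3 - (-331 + 17) + 62*(-331 + 17)*438 = 3 - 1*(-314) + 62*(-314)*438 = 3 + 314 - 8526984 = -8526667)
sqrt(U(319, 641) + x) = sqrt(-58*641 - 8526667) = sqrt(-37178 - 8526667) = sqrt(-8563845) = I*sqrt(8563845)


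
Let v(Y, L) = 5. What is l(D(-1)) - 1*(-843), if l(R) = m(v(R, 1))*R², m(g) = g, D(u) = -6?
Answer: 1023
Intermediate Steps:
l(R) = 5*R²
l(D(-1)) - 1*(-843) = 5*(-6)² - 1*(-843) = 5*36 + 843 = 180 + 843 = 1023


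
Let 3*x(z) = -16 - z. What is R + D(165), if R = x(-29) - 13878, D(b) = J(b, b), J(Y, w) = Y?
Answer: -41126/3 ≈ -13709.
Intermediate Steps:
x(z) = -16/3 - z/3 (x(z) = (-16 - z)/3 = -16/3 - z/3)
D(b) = b
R = -41621/3 (R = (-16/3 - ⅓*(-29)) - 13878 = (-16/3 + 29/3) - 13878 = 13/3 - 13878 = -41621/3 ≈ -13874.)
R + D(165) = -41621/3 + 165 = -41126/3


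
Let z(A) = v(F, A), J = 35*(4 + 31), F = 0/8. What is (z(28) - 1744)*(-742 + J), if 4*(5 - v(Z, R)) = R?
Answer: -843318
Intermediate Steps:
F = 0 (F = 0*(⅛) = 0)
J = 1225 (J = 35*35 = 1225)
v(Z, R) = 5 - R/4
z(A) = 5 - A/4
(z(28) - 1744)*(-742 + J) = ((5 - ¼*28) - 1744)*(-742 + 1225) = ((5 - 7) - 1744)*483 = (-2 - 1744)*483 = -1746*483 = -843318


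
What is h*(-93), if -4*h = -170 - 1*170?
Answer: -7905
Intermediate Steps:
h = 85 (h = -(-170 - 1*170)/4 = -(-170 - 170)/4 = -¼*(-340) = 85)
h*(-93) = 85*(-93) = -7905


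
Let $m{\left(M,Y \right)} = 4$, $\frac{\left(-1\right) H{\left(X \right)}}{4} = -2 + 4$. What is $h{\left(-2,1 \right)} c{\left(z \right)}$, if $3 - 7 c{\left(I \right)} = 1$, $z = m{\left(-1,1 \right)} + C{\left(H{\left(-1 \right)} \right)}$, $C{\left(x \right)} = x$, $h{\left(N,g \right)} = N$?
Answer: $- \frac{4}{7} \approx -0.57143$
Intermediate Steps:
$H{\left(X \right)} = -8$ ($H{\left(X \right)} = - 4 \left(-2 + 4\right) = \left(-4\right) 2 = -8$)
$z = -4$ ($z = 4 - 8 = -4$)
$c{\left(I \right)} = \frac{2}{7}$ ($c{\left(I \right)} = \frac{3}{7} - \frac{1}{7} = \frac{2}{7}$)
$h{\left(-2,1 \right)} c{\left(z \right)} = \left(-2\right) \frac{2}{7} = - \frac{4}{7}$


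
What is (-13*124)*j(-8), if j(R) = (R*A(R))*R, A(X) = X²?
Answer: -6602752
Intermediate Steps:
j(R) = R⁴ (j(R) = (R*R²)*R = R³*R = R⁴)
(-13*124)*j(-8) = -13*124*(-8)⁴ = -1612*4096 = -6602752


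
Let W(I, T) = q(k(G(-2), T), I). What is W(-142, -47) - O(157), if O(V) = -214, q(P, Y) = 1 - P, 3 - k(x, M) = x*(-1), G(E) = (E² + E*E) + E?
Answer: 206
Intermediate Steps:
G(E) = E + 2*E² (G(E) = (E² + E²) + E = 2*E² + E = E + 2*E²)
k(x, M) = 3 + x (k(x, M) = 3 - x*(-1) = 3 - (-1)*x = 3 + x)
W(I, T) = -8 (W(I, T) = 1 - (3 - 2*(1 + 2*(-2))) = 1 - (3 - 2*(1 - 4)) = 1 - (3 - 2*(-3)) = 1 - (3 + 6) = 1 - 1*9 = 1 - 9 = -8)
W(-142, -47) - O(157) = -8 - 1*(-214) = -8 + 214 = 206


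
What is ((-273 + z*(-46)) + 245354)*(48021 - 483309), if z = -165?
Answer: -109984654248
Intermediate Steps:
((-273 + z*(-46)) + 245354)*(48021 - 483309) = ((-273 - 165*(-46)) + 245354)*(48021 - 483309) = ((-273 + 7590) + 245354)*(-435288) = (7317 + 245354)*(-435288) = 252671*(-435288) = -109984654248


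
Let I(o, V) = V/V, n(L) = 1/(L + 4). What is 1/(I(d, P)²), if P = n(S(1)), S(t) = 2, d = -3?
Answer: 1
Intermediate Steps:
n(L) = 1/(4 + L)
P = ⅙ (P = 1/(4 + 2) = 1/6 = ⅙ ≈ 0.16667)
I(o, V) = 1
1/(I(d, P)²) = 1/(1²) = 1/1 = 1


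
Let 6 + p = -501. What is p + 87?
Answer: -420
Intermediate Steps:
p = -507 (p = -6 - 501 = -507)
p + 87 = -507 + 87 = -420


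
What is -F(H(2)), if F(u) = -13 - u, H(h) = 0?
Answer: 13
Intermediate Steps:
-F(H(2)) = -(-13 - 1*0) = -(-13 + 0) = -1*(-13) = 13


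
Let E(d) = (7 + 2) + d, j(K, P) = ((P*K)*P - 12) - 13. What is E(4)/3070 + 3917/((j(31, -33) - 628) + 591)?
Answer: 12463251/103449790 ≈ 0.12048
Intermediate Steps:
j(K, P) = -25 + K*P² (j(K, P) = ((K*P)*P - 12) - 13 = (K*P² - 12) - 13 = (-12 + K*P²) - 13 = -25 + K*P²)
E(d) = 9 + d
E(4)/3070 + 3917/((j(31, -33) - 628) + 591) = (9 + 4)/3070 + 3917/(((-25 + 31*(-33)²) - 628) + 591) = 13*(1/3070) + 3917/(((-25 + 31*1089) - 628) + 591) = 13/3070 + 3917/(((-25 + 33759) - 628) + 591) = 13/3070 + 3917/((33734 - 628) + 591) = 13/3070 + 3917/(33106 + 591) = 13/3070 + 3917/33697 = 12463251/103449790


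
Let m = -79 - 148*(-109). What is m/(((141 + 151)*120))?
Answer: 5351/11680 ≈ 0.45813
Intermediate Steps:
m = 16053 (m = -79 + 16132 = 16053)
m/(((141 + 151)*120)) = 16053/(((141 + 151)*120)) = 16053/((292*120)) = 16053/35040 = 16053*(1/35040) = 5351/11680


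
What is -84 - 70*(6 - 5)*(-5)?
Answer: 266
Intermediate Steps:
-84 - 70*(6 - 5)*(-5) = -84 - 70*(-5) = -84 + 350 = 266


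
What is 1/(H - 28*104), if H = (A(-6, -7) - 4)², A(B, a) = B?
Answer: -1/2812 ≈ -0.00035562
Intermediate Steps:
H = 100 (H = (-6 - 4)² = (-10)² = 100)
1/(H - 28*104) = 1/(100 - 28*104) = 1/(100 - 2912) = 1/(-2812) = -1/2812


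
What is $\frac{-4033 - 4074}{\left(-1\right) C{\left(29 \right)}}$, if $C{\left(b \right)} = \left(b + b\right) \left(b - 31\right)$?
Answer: $- \frac{8107}{116} \approx -69.888$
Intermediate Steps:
$C{\left(b \right)} = 2 b \left(-31 + b\right)$
$\frac{-4033 - 4074}{\left(-1\right) C{\left(29 \right)}} = \frac{-4033 - 4074}{\left(-1\right) 2 \cdot 29 \left(-31 + 29\right)} = \frac{-4033 - 4074}{\left(-1\right) 2 \cdot 29 \left(-2\right)} = - \frac{8107}{\left(-1\right) \left(-116\right)} = - \frac{8107}{116}$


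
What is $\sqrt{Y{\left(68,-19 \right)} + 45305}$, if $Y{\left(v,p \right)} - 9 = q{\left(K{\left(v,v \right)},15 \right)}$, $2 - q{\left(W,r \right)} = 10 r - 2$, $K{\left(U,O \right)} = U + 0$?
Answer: $4 \sqrt{2823} \approx 212.53$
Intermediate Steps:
$K{\left(U,O \right)} = U$
$q{\left(W,r \right)} = 4 - 10 r$ ($q{\left(W,r \right)} = 2 - \left(10 r - 2\right) = 2 - \left(-2 + 10 r\right) = 4 - 10 r$)
$Y{\left(v,p \right)} = -137$ ($Y{\left(v,p \right)} = 9 + \left(4 - 150\right) = 9 - 146 = -137$)
$\sqrt{Y{\left(68,-19 \right)} + 45305} = \sqrt{-137 + 45305} = \sqrt{45168} = 4 \sqrt{2823}$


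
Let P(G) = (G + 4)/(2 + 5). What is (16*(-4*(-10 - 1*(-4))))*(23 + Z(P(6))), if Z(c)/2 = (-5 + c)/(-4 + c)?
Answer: 29696/3 ≈ 9898.7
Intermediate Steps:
P(G) = 4/7 + G/7 (P(G) = (4 + G)/7 = (4 + G)*(1/7) = 4/7 + G/7)
Z(c) = 2*(-5 + c)/(-4 + c) (Z(c) = 2*((-5 + c)/(-4 + c)) = 2*(-5 + c)/(-4 + c))
(16*(-4*(-10 - 1*(-4))))*(23 + Z(P(6))) = (16*(-4*(-10 - 1*(-4))))*(23 + 2*(-5 + (4/7 + (1/7)*6))/(-4 + (4/7 + (1/7)*6))) = (16*(-4*(-10 + 4)))*(23 + 2*(-5 + (4/7 + 6/7))/(-4 + (4/7 + 6/7))) = (16*(-4*(-6)))*(23 + 2*(-5 + 10/7)/(-4 + 10/7)) = (16*24)*(23 + 2*(-25/7)/(-18/7)) = 384*(23 + 2*(-7/18)*(-25/7)) = 384*(23 + 25/9) = 384*(232/9) = 29696/3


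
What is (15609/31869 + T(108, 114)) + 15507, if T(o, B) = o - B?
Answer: 164672326/10623 ≈ 15501.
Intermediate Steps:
(15609/31869 + T(108, 114)) + 15507 = (15609/31869 + (108 - 1*114)) + 15507 = (15609*(1/31869) + (108 - 114)) + 15507 = (5203/10623 - 6) + 15507 = -58535/10623 + 15507 = 164672326/10623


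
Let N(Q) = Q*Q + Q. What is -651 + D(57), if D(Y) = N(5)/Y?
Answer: -12359/19 ≈ -650.47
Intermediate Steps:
N(Q) = Q + Q**2 (N(Q) = Q**2 + Q = Q + Q**2)
D(Y) = 30/Y (D(Y) = (5*(1 + 5))/Y = (5*6)/Y = 30/Y)
-651 + D(57) = -651 + 30/57 = -651 + 30*(1/57) = -651 + 10/19 = -12359/19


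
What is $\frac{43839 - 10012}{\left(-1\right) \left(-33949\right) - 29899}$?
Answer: $\frac{33827}{4050} \approx 8.3523$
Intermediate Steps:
$\frac{43839 - 10012}{\left(-1\right) \left(-33949\right) - 29899} = \frac{33827}{33949 - 29899} = \frac{33827}{4050}$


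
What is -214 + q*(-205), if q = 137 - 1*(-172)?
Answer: -63559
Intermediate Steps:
q = 309 (q = 137 + 172 = 309)
-214 + q*(-205) = -214 + 309*(-205) = -214 - 63345 = -63559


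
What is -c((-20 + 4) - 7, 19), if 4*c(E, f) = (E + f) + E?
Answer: 27/4 ≈ 6.7500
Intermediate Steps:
c(E, f) = E/2 + f/4 (c(E, f) = ((E + f) + E)/4 = (f + 2*E)/4 = E/2 + f/4)
-c((-20 + 4) - 7, 19) = -(((-20 + 4) - 7)/2 + (¼)*19) = -((-16 - 7)/2 + 19/4) = -((½)*(-23) + 19/4) = -(-23/2 + 19/4) = -1*(-27/4) = 27/4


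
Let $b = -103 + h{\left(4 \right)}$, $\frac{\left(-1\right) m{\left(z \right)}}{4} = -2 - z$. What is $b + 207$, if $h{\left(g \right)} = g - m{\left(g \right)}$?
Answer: $84$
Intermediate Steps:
$m{\left(z \right)} = 8 + 4 z$ ($m{\left(z \right)} = - 4 \left(-2 - z\right) = 8 + 4 z$)
$h{\left(g \right)} = -8 - 3 g$ ($h{\left(g \right)} = g - \left(8 + 4 g\right) = -8 - 3 g$)
$b = -123$ ($b = -103 - 20 = -123$)
$b + 207 = -123 + 207 = 84$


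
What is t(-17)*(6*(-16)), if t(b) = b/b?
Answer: -96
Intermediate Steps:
t(b) = 1
t(-17)*(6*(-16)) = 1*(6*(-16)) = 1*(-96) = -96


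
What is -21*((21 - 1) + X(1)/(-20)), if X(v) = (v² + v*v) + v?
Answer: -8337/20 ≈ -416.85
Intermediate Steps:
X(v) = v + 2*v² (X(v) = (v² + v²) + v = 2*v² + v = v + 2*v²)
-21*((21 - 1) + X(1)/(-20)) = -21*((21 - 1) + (1*(1 + 2*1))/(-20)) = -21*(20 + (1*(1 + 2))*(-1/20)) = -21*(20 + (1*3)*(-1/20)) = -21*(20 + 3*(-1/20)) = -21*(20 - 3/20) = -21*397/20 = -8337/20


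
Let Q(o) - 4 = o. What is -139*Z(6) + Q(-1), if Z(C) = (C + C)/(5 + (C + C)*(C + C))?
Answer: -1221/149 ≈ -8.1946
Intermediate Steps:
Q(o) = 4 + o
Z(C) = 2*C/(5 + 4*C²) (Z(C) = (2*C)/(5 + (2*C)*(2*C)) = (2*C)/(5 + 4*C²) = 2*C/(5 + 4*C²))
-139*Z(6) + Q(-1) = -278*6/(5 + 4*6²) + (4 - 1) = -278*6/(5 + 4*36) + 3 = -278*6/(5 + 144) + 3 = -278*6/149 + 3 = -139*12/149 + 3 = -1668/149 + 3 = -1221/149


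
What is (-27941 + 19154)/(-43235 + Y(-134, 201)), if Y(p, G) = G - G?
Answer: 8787/43235 ≈ 0.20324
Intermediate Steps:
Y(p, G) = 0
(-27941 + 19154)/(-43235 + Y(-134, 201)) = (-27941 + 19154)/(-43235 + 0) = -8787/(-43235) = -8787*(-1/43235) = 8787/43235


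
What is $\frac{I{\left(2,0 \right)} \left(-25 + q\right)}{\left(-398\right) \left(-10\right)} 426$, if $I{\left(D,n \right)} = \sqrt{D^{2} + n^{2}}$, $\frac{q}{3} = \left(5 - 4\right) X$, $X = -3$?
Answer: $- \frac{7242}{995} \approx -7.2784$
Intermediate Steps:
$q = -9$ ($q = 3 \left(5 - 4\right) \left(-3\right) = 3 \cdot 1 \left(-3\right) = 3 \left(-3\right) = -9$)
$\frac{I{\left(2,0 \right)} \left(-25 + q\right)}{\left(-398\right) \left(-10\right)} 426 = \frac{\sqrt{2^{2} + 0^{2}} \left(-25 - 9\right)}{\left(-398\right) \left(-10\right)} 426 = \frac{\sqrt{4 + 0} \left(-34\right)}{3980} \cdot 426 = \sqrt{4} \left(-34\right) \frac{1}{3980} \cdot 426 = 2 \left(-34\right) \frac{1}{3980} \cdot 426 = \left(-68\right) \frac{1}{3980} \cdot 426 = \left(- \frac{17}{995}\right) 426 = - \frac{7242}{995}$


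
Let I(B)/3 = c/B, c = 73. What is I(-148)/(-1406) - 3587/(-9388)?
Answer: 187116907/488382536 ≈ 0.38314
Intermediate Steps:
I(B) = 219/B (I(B) = 3*(73/B) = 219/B)
I(-148)/(-1406) - 3587/(-9388) = (219/(-148))/(-1406) - 3587/(-9388) = (219*(-1/148))*(-1/1406) - 3587*(-1/9388) = -219/148*(-1/1406) + 3587/9388 = 219/208088 + 3587/9388 = 187116907/488382536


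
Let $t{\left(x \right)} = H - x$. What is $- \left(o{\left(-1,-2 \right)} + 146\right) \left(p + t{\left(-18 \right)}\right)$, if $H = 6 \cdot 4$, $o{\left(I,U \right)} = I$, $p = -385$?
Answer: $49735$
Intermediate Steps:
$H = 24$
$t{\left(x \right)} = 24 - x$
$- \left(o{\left(-1,-2 \right)} + 146\right) \left(p + t{\left(-18 \right)}\right) = - \left(-1 + 146\right) \left(-385 + \left(24 - -18\right)\right) = - 145 \left(-385 + \left(24 + 18\right)\right) = - 145 \left(-385 + 42\right) = - 145 \left(-343\right) = \left(-1\right) \left(-49735\right) = 49735$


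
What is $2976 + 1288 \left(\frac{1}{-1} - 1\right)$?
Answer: $400$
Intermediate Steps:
$2976 + 1288 \left(\frac{1}{-1} - 1\right) = 2976 + 1288 \left(-1 - 1\right) = 2976 + 1288 \left(-2\right) = 2976 - 2576 = 400$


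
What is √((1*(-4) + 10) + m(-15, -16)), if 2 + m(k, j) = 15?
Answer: √19 ≈ 4.3589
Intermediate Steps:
m(k, j) = 13 (m(k, j) = -2 + 15 = 13)
√((1*(-4) + 10) + m(-15, -16)) = √((1*(-4) + 10) + 13) = √((-4 + 10) + 13) = √(6 + 13) = √19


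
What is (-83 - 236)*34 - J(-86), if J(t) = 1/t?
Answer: -932755/86 ≈ -10846.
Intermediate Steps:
(-83 - 236)*34 - J(-86) = (-83 - 236)*34 - 1/(-86) = -319*34 - 1*(-1/86) = -10846 + 1/86 = -932755/86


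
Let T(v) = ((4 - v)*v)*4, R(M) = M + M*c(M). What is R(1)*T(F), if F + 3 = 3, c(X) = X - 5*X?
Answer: 0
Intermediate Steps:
c(X) = -4*X
F = 0 (F = -3 + 3 = 0)
R(M) = M - 4*M² (R(M) = M + M*(-4*M) = M - 4*M²)
T(v) = 4*v*(4 - v) (T(v) = (v*(4 - v))*4 = 4*v*(4 - v))
R(1)*T(F) = (1*(1 - 4*1))*(4*0*(4 - 1*0)) = (1*(1 - 4))*(4*0*(4 + 0)) = (1*(-3))*(4*0*4) = -3*0 = 0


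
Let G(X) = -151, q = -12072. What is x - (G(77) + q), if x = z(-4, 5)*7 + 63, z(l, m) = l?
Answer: 12258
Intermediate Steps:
x = 35 (x = -4*7 + 63 = -28 + 63 = 35)
x - (G(77) + q) = 35 - (-151 - 12072) = 35 - 1*(-12223) = 35 + 12223 = 12258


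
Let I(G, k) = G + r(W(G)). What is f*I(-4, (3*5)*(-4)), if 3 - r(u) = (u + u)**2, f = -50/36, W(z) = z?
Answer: 1625/18 ≈ 90.278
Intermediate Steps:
f = -25/18 (f = -50*1/36 = -25/18 ≈ -1.3889)
r(u) = 3 - 4*u**2 (r(u) = 3 - (u + u)**2 = 3 - (2*u)**2 = 3 - 4*u**2)
I(G, k) = 3 + G - 4*G**2 (I(G, k) = G + (3 - 4*G**2) = 3 + G - 4*G**2)
f*I(-4, (3*5)*(-4)) = -25*(3 - 4 - 4*(-4)**2)/18 = -25*(3 - 4 - 4*16)/18 = -25*(3 - 4 - 64)/18 = -25/18*(-65) = 1625/18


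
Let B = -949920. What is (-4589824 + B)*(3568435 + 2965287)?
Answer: -36195147247168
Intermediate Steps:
(-4589824 + B)*(3568435 + 2965287) = (-4589824 - 949920)*(3568435 + 2965287) = -5539744*6533722 = -36195147247168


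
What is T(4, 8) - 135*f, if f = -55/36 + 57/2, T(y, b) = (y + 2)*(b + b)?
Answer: -14181/4 ≈ -3545.3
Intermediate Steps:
T(y, b) = 2*b*(2 + y) (T(y, b) = (2 + y)*(2*b) = 2*b*(2 + y))
f = 971/36 (f = -55*1/36 + 57*(½) = -55/36 + 57/2 = 971/36 ≈ 26.972)
T(4, 8) - 135*f = 2*8*(2 + 4) - 135*971/36 = 2*8*6 - 14565/4 = 96 - 14565/4 = -14181/4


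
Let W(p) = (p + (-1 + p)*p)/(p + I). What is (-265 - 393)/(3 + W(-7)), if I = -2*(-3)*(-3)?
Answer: -8225/13 ≈ -632.69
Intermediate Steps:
I = -18 (I = 6*(-3) = -18)
W(p) = (p + p*(-1 + p))/(-18 + p) (W(p) = (p + (-1 + p)*p)/(p - 18) = (p + p*(-1 + p))/(-18 + p))
(-265 - 393)/(3 + W(-7)) = (-265 - 393)/(3 + (-7)²/(-18 - 7)) = -658/(3 + 49/(-25)) = -658/(3 + 49*(-1/25)) = -658/(3 - 49/25) = -658/26/25 = -658*25/26 = -8225/13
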